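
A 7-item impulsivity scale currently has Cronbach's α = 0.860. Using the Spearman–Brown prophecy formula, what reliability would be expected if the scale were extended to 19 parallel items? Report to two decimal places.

predicted reliability = 0.94

Length factor m = 19/7 = 2.7143
α' = m·α / (1 + (m−1)·α)
   = 19/7 × 0.860 / (1 + (19/7 − 1) × 0.860)
   = 2.3343 / 2.4743 = 0.94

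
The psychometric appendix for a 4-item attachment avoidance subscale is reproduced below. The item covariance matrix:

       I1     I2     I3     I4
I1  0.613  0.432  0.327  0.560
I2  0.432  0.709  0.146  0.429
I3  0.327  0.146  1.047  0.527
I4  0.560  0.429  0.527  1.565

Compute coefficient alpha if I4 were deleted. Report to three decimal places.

coefficient alpha = 0.650

Remaining items: I1, I2, I3 (k = 3).
Σσ²ᵢ = 0.613 + 0.709 + 1.047 = 2.369
Var(T) = 2.369 + 2 × 0.905 = 4.179
α (item deleted) = (3/2)·(1 − 2.369/4.179) = 0.650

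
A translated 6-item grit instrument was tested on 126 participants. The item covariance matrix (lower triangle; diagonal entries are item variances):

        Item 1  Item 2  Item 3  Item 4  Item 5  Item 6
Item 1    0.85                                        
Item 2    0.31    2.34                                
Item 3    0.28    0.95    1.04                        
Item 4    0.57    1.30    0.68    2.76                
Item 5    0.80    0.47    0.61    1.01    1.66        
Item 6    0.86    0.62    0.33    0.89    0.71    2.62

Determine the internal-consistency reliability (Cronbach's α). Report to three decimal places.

α = 0.778

ΣVar(i) = 0.85 + 2.34 + 1.04 + 2.76 + 1.66 + 2.62 = 11.27
Sum of the distinct covariances = 10.39
total variance = 11.27 + 2 × 10.39 = 32.05
α = (k/(k−1))·(1 − ΣVar(i)/total variance) = (6/5)·(1 − 11.27/32.05) = 0.778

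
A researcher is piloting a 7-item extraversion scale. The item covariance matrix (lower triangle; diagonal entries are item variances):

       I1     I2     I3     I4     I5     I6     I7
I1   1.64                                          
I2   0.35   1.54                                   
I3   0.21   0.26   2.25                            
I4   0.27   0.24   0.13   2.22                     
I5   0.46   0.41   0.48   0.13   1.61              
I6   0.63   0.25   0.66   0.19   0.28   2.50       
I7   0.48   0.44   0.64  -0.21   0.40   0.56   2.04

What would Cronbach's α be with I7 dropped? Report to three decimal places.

Cronbach's α = 0.548

Remaining items: I1, I2, I3, I4, I5, I6 (k = 6).
Σσᵢ² = 1.64 + 1.54 + 2.25 + 2.22 + 1.61 + 2.50 = 11.76
σ²_total = 11.76 + 2 × 4.95 = 21.66
α (item deleted) = (6/5)·(1 − 11.76/21.66) = 0.548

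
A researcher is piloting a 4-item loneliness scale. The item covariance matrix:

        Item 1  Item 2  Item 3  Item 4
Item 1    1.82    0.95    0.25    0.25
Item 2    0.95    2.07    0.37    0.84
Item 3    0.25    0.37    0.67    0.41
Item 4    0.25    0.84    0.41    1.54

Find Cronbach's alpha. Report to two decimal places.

Cronbach's alpha = 0.67

sum of item variances = 1.82 + 2.07 + 0.67 + 1.54 = 6.10
Sum of the distinct covariances = 3.07
total variance = 6.10 + 2 × 3.07 = 12.24
α = (k/(k−1))·(1 − sum of item variances/total variance) = (4/3)·(1 − 6.10/12.24) = 0.67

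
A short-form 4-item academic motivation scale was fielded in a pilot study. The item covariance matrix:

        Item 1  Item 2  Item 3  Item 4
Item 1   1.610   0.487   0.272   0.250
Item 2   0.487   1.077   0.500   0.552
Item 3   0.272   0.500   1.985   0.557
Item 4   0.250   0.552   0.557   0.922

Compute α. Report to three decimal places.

α = 0.645

sum of item variances = 1.610 + 1.077 + 1.985 + 0.922 = 5.594
Sum of the distinct covariances = 2.618
σ²_T = 5.594 + 2 × 2.618 = 10.830
α = (k/(k−1))·(1 − sum of item variances/σ²_T) = (4/3)·(1 − 5.594/10.830) = 0.645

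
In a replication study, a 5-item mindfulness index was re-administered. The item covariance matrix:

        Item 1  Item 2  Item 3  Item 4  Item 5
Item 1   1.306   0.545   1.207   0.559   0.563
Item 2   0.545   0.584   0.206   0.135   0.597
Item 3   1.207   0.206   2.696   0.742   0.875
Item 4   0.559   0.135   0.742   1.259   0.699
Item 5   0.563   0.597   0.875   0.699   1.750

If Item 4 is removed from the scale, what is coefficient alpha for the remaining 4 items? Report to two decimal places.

coefficient alpha = 0.74

Remaining items: Item 1, Item 2, Item 3, Item 5 (k = 4).
Σσᵢ² = 1.306 + 0.584 + 2.696 + 1.750 = 6.336
Var(T) = 6.336 + 2 × 3.993 = 14.322
α (item deleted) = (4/3)·(1 − 6.336/14.322) = 0.74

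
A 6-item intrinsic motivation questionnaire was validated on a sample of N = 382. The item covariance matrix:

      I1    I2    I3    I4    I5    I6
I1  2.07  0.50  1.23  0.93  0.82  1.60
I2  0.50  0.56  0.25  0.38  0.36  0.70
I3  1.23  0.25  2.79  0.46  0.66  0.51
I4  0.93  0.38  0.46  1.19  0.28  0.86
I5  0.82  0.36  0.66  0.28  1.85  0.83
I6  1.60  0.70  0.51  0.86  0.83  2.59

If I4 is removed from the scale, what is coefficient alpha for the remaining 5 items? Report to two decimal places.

α = 0.75

Remaining items: I1, I2, I3, I5, I6 (k = 5).
ΣVar(i) = 2.07 + 0.56 + 2.79 + 1.85 + 2.59 = 9.86
total variance = 9.86 + 2 × 7.46 = 24.78
α (item deleted) = (5/4)·(1 − 9.86/24.78) = 0.75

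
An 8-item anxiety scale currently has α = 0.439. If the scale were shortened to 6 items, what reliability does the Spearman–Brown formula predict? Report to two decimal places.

Length factor m = 6/8 = 0.7500
α' = m·α / (1 − (1−m)·α)
   = 6/8 × 0.439 / (1 − (1 − 6/8) × 0.439)
   = 0.3292 / 0.8902 = 0.37

predicted reliability = 0.37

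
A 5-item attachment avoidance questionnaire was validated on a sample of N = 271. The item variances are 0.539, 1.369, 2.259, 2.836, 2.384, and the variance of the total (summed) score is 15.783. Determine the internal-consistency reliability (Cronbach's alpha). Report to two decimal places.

ΣVar(i) = 0.539 + 1.369 + 2.259 + 2.836 + 2.384 = 9.387
α = (k/(k−1))·(1 − ΣVar(i)/σ²_total) = (5/4)·(1 − 9.387/15.783) = 0.51

α = 0.51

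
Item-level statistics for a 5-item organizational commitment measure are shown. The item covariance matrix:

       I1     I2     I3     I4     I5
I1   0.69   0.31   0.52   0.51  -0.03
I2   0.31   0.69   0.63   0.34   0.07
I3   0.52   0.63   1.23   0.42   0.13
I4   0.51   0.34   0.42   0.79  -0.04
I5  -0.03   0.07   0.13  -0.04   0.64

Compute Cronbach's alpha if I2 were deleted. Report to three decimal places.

Remaining items: I1, I3, I4, I5 (k = 4).
ΣVar(i) = 0.69 + 1.23 + 0.79 + 0.64 = 3.35
σ²_total = 3.35 + 2 × 1.51 = 6.37
α (item deleted) = (4/3)·(1 − 3.35/6.37) = 0.632

α = 0.632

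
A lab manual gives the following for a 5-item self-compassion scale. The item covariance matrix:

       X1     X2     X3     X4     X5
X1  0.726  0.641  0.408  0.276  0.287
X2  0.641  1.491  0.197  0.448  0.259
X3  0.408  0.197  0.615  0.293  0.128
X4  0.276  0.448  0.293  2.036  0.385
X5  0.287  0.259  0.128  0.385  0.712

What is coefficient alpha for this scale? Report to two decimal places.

α = 0.68

sum of item variances = 0.726 + 1.491 + 0.615 + 2.036 + 0.712 = 5.580
Σ_{i<j} σ_ij = 3.322
Var(T) = 5.580 + 2 × 3.322 = 12.224
α = (k/(k−1))·(1 − sum of item variances/Var(T)) = (5/4)·(1 − 5.580/12.224) = 0.68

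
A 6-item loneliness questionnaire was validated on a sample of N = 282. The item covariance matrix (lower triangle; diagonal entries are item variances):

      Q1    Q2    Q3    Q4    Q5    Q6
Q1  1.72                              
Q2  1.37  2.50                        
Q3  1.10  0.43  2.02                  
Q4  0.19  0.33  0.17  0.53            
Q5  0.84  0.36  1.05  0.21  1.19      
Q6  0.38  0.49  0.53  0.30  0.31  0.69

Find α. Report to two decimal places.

Σσ²ᵢ = 1.72 + 2.50 + 2.02 + 0.53 + 1.19 + 0.69 = 8.65
Sum of off-diagonal covariances = 8.06
σ²_total = 8.65 + 2 × 8.06 = 24.77
α = (k/(k−1))·(1 − Σσ²ᵢ/σ²_total) = (6/5)·(1 − 8.65/24.77) = 0.78

α = 0.78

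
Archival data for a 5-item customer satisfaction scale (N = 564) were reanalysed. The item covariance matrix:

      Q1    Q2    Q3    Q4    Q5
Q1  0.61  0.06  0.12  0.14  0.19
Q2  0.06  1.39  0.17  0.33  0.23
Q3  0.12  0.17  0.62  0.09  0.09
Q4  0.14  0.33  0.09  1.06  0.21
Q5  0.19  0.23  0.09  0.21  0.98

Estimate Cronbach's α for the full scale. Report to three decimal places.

ΣVar(i) = 0.61 + 1.39 + 0.62 + 1.06 + 0.98 = 4.66
Σ_{i<j} σ_ij = 1.63
total variance = 4.66 + 2 × 1.63 = 7.92
α = (k/(k−1))·(1 − ΣVar(i)/total variance) = (5/4)·(1 − 4.66/7.92) = 0.515

Cronbach's α = 0.515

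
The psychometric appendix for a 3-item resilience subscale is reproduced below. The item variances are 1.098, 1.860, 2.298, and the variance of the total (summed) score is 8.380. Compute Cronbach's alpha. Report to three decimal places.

α = 0.559

sum of item variances = 1.098 + 1.860 + 2.298 = 5.256
α = (k/(k−1))·(1 − sum of item variances/total variance) = (3/2)·(1 − 5.256/8.380) = 0.559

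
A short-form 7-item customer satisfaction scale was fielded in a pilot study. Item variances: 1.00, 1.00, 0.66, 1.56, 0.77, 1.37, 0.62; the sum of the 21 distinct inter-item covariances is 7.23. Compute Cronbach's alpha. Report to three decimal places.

Σσᵢ² = 1.00 + 1.00 + 0.66 + 1.56 + 0.77 + 1.37 + 0.62 = 6.98
Sum of distinct covariances = 7.23
σ²_total = Σσᵢ² + 2·Σcov = 6.98 + 2 × 7.23 = 21.44
α = (7/6)·(1 − 6.98/21.44) = 0.787

α = 0.787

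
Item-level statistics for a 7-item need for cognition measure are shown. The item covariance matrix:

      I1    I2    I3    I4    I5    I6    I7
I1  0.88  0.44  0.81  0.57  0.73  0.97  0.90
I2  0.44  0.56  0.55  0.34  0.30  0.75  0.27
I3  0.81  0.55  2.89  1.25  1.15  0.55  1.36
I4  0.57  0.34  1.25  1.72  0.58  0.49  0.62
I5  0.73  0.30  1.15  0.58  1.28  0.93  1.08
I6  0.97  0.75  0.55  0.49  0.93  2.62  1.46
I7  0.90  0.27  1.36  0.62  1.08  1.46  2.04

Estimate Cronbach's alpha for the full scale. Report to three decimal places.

α = 0.850

sum of item variances = 0.88 + 0.56 + 2.89 + 1.72 + 1.28 + 2.62 + 2.04 = 11.99
Σ_{i<j} σ_ij = 16.10
total variance = 11.99 + 2 × 16.10 = 44.19
α = (k/(k−1))·(1 − sum of item variances/total variance) = (7/6)·(1 − 11.99/44.19) = 0.850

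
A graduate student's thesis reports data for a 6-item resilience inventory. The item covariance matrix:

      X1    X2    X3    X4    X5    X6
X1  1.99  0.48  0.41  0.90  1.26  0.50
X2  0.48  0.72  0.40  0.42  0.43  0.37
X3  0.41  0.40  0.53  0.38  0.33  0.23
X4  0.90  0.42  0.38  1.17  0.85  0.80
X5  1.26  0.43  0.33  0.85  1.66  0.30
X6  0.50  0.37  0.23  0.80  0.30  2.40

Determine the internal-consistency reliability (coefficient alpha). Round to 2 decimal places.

Σσ²ᵢ = 1.99 + 0.72 + 0.53 + 1.17 + 1.66 + 2.40 = 8.47
Sum of off-diagonal covariances = 8.06
σ²_T = 8.47 + 2 × 8.06 = 24.59
α = (k/(k−1))·(1 − Σσ²ᵢ/σ²_T) = (6/5)·(1 − 8.47/24.59) = 0.79

coefficient alpha = 0.79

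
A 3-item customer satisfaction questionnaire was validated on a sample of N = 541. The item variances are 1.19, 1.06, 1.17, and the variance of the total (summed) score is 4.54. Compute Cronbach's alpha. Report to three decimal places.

Cronbach's alpha = 0.370

ΣVar(i) = 1.19 + 1.06 + 1.17 = 3.42
α = (k/(k−1))·(1 − ΣVar(i)/Var(T)) = (3/2)·(1 − 3.42/4.54) = 0.370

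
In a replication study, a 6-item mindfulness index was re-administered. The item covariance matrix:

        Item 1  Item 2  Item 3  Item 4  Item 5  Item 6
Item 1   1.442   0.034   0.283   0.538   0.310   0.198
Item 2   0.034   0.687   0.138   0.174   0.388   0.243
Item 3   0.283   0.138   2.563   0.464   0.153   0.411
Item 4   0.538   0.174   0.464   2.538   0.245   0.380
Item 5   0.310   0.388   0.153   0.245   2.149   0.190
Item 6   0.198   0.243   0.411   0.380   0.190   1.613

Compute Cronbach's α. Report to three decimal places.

Σσ²ᵢ = 1.442 + 0.687 + 2.563 + 2.538 + 2.149 + 1.613 = 10.992
Sum of the distinct covariances = 4.149
σ²_total = 10.992 + 2 × 4.149 = 19.290
α = (k/(k−1))·(1 − Σσ²ᵢ/σ²_total) = (6/5)·(1 − 10.992/19.290) = 0.516

Cronbach's α = 0.516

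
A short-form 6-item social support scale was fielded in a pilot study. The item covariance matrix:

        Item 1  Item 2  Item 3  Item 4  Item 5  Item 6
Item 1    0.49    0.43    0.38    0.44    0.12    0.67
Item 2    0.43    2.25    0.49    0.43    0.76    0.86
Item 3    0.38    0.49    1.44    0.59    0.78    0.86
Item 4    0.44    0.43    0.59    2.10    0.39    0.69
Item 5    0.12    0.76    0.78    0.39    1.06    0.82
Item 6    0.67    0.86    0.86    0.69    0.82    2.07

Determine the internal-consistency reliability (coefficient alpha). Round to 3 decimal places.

α = 0.779

sum of item variances = 0.49 + 2.25 + 1.44 + 2.10 + 1.06 + 2.07 = 9.41
Sum of off-diagonal covariances = 8.71
Var(T) = 9.41 + 2 × 8.71 = 26.83
α = (k/(k−1))·(1 − sum of item variances/Var(T)) = (6/5)·(1 − 9.41/26.83) = 0.779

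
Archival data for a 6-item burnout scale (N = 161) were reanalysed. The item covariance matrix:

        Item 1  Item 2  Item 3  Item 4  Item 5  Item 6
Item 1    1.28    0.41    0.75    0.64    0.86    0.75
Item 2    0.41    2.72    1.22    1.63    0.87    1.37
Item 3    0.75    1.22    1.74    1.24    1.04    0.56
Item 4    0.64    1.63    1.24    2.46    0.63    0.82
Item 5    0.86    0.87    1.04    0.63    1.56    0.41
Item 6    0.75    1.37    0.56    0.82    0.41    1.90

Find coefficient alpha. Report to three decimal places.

Σσᵢ² = 1.28 + 2.72 + 1.74 + 2.46 + 1.56 + 1.90 = 11.66
Sum of off-diagonal covariances = 13.20
total variance = 11.66 + 2 × 13.20 = 38.06
α = (k/(k−1))·(1 − Σσᵢ²/total variance) = (6/5)·(1 − 11.66/38.06) = 0.832

coefficient alpha = 0.832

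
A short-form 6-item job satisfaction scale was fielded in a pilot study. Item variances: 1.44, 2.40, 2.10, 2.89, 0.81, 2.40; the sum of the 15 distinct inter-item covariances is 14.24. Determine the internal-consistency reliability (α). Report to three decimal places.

α = 0.843

Σσᵢ² = 1.44 + 2.40 + 2.10 + 2.89 + 0.81 + 2.40 = 12.04
Sum of distinct covariances = 14.24
σ²_T = Σσᵢ² + 2·Σcov = 12.04 + 2 × 14.24 = 40.52
α = (6/5)·(1 − 12.04/40.52) = 0.843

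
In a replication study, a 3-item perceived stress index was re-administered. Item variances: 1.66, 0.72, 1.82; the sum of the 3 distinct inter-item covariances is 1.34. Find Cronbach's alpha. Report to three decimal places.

α = 0.584

Σσ²ᵢ = 1.66 + 0.72 + 1.82 = 4.20
Sum of distinct covariances = 1.34
Var(T) = Σσ²ᵢ + 2·Σcov = 4.20 + 2 × 1.34 = 6.88
α = (3/2)·(1 − 4.20/6.88) = 0.584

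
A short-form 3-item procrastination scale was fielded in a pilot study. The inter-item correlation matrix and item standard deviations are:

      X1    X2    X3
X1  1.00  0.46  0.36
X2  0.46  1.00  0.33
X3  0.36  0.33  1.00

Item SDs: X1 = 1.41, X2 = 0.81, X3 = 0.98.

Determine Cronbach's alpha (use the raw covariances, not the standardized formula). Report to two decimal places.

Σσ²ᵢ = 1.41² + 0.81² + 0.98² = 3.6046
Covariances σ_ij = r_ij · s_i · s_j:
  σ(X1,X2) = 0.46 × 1.41 × 0.81 = 0.5254
  σ(X1,X3) = 0.36 × 1.41 × 0.98 = 0.4974
  σ(X2,X3) = 0.33 × 0.81 × 0.98 = 0.2620
σ²_T = Σσ²ᵢ + 2·Σσ_ij = 3.6046 + 2 × 1.2848 = 6.1742
α = (3/2)·(1 − 3.6046/6.1742) = 0.62

α = 0.62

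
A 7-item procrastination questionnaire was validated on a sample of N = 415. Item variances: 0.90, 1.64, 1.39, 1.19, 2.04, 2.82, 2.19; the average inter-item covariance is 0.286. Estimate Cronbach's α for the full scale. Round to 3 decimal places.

Σσᵢ² = 0.90 + 1.64 + 1.39 + 1.19 + 2.04 + 2.82 + 2.19 = 12.17
Sum of the 21 distinct covariances = 21 × 0.286 = 6.006
Var(T) = Σσᵢ² + 2·Σcov = 12.17 + 2 × 6.006 = 24.182
α = (7/6)·(1 − 12.17/24.182) = 0.580

α = 0.580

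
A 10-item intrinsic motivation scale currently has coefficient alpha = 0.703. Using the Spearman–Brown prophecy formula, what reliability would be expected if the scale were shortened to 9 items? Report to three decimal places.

Length factor m = 9/10 = 0.9000
α' = m·α / (1 − (1−m)·α)
   = 9/10 × 0.703 / (1 − (1 − 9/10) × 0.703)
   = 0.6327 / 0.9297 = 0.681

predicted reliability = 0.681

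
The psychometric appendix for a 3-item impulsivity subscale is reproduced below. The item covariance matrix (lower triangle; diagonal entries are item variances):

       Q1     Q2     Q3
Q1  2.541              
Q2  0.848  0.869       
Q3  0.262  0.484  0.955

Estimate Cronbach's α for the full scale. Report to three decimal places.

α = 0.633

Σσ²ᵢ = 2.541 + 0.869 + 0.955 = 4.365
Sum of off-diagonal covariances = 1.594
σ²_total = 4.365 + 2 × 1.594 = 7.553
α = (k/(k−1))·(1 − Σσ²ᵢ/σ²_total) = (3/2)·(1 − 4.365/7.553) = 0.633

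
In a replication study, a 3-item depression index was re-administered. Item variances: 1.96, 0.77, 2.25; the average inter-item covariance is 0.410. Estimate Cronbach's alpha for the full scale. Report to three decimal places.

Σσ²ᵢ = 1.96 + 0.77 + 2.25 = 4.98
Sum of the 3 distinct covariances = 3 × 0.410 = 1.230
σ²_T = Σσ²ᵢ + 2·Σcov = 4.98 + 2 × 1.230 = 7.440
α = (3/2)·(1 − 4.98/7.440) = 0.496

α = 0.496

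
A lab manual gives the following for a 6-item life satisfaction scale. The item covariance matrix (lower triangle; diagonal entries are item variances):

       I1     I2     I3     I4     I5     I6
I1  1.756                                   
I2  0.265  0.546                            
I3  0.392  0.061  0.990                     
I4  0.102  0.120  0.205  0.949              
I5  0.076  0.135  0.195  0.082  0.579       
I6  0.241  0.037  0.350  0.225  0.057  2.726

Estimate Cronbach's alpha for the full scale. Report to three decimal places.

Σσᵢ² = 1.756 + 0.546 + 0.990 + 0.949 + 0.579 + 2.726 = 7.546
Σ_{i<j} σ_ij = 2.543
σ²_T = 7.546 + 2 × 2.543 = 12.632
α = (k/(k−1))·(1 − Σσᵢ²/σ²_T) = (6/5)·(1 − 7.546/12.632) = 0.483

Cronbach's alpha = 0.483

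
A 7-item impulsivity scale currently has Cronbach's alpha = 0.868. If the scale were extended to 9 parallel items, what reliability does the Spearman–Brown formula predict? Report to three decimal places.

predicted reliability = 0.894

Length factor m = 9/7 = 1.2857
α' = m·α / (1 + (m−1)·α)
   = 9/7 × 0.868 / (1 + (9/7 − 1) × 0.868)
   = 1.1160 / 1.2480 = 0.894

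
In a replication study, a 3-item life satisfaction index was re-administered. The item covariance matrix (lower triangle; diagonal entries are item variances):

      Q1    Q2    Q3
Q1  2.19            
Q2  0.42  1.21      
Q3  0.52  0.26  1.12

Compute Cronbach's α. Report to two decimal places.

ΣVar(i) = 2.19 + 1.21 + 1.12 = 4.52
Sum of off-diagonal covariances = 1.20
σ²_T = 4.52 + 2 × 1.20 = 6.92
α = (k/(k−1))·(1 − ΣVar(i)/σ²_T) = (3/2)·(1 − 4.52/6.92) = 0.52

Cronbach's α = 0.52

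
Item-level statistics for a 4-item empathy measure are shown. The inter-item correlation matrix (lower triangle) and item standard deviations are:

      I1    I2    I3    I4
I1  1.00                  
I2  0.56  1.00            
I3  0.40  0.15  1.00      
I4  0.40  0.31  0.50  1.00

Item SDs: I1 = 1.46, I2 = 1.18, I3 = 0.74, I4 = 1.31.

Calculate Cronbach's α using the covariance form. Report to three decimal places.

Cronbach's α = 0.706

Σσ²ᵢ = 1.46² + 1.18² + 0.74² + 1.31² = 5.7877
Covariances σ_ij = r_ij · s_i · s_j:
  σ(I1,I2) = 0.56 × 1.46 × 1.18 = 0.9648
  σ(I1,I3) = 0.40 × 1.46 × 0.74 = 0.4322
  σ(I1,I4) = 0.40 × 1.46 × 1.31 = 0.7650
  σ(I2,I3) = 0.15 × 1.18 × 0.74 = 0.1310
  σ(I2,I4) = 0.31 × 1.18 × 1.31 = 0.4792
  σ(I3,I4) = 0.50 × 0.74 × 1.31 = 0.4847
σ²_T = Σσ²ᵢ + 2·Σσ_ij = 5.7877 + 2 × 3.2569 = 12.3015
α = (4/3)·(1 − 5.7877/12.3015) = 0.706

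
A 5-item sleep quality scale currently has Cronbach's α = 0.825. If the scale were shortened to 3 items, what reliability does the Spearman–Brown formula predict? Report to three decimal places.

Length factor m = 3/5 = 0.6000
α' = m·α / (1 − (1−m)·α)
   = 3/5 × 0.825 / (1 − (1 − 3/5) × 0.825)
   = 0.4950 / 0.6700 = 0.739

predicted reliability = 0.739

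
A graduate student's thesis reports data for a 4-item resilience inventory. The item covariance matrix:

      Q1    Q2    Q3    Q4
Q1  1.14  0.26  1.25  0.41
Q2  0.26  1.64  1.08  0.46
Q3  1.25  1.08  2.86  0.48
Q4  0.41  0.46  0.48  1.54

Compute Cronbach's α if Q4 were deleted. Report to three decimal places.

α = 0.718

Remaining items: Q1, Q2, Q3 (k = 3).
Σσ²ᵢ = 1.14 + 1.64 + 2.86 = 5.64
total variance = 5.64 + 2 × 2.59 = 10.82
α (item deleted) = (3/2)·(1 − 5.64/10.82) = 0.718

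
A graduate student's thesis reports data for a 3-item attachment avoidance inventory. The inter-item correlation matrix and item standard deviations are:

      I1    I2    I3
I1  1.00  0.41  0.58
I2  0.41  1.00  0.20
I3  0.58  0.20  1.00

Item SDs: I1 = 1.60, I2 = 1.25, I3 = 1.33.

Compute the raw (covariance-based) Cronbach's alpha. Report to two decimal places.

Cronbach's alpha = 0.67

Σσ²ᵢ = 1.60² + 1.25² + 1.33² = 5.8914
Covariances σ_ij = r_ij · s_i · s_j:
  σ(I1,I2) = 0.41 × 1.60 × 1.25 = 0.8200
  σ(I1,I3) = 0.58 × 1.60 × 1.33 = 1.2342
  σ(I2,I3) = 0.20 × 1.25 × 1.33 = 0.3325
σ²_T = Σσ²ᵢ + 2·Σσ_ij = 5.8914 + 2 × 2.3867 = 10.6648
α = (3/2)·(1 − 5.8914/10.6648) = 0.67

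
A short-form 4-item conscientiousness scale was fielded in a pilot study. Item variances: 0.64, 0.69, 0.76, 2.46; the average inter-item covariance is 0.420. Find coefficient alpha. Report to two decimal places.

α = 0.70

sum of item variances = 0.64 + 0.69 + 0.76 + 2.46 = 4.55
Sum of the 6 distinct covariances = 6 × 0.420 = 2.520
total variance = sum of item variances + 2·Σcov = 4.55 + 2 × 2.520 = 9.590
α = (4/3)·(1 − 4.55/9.590) = 0.70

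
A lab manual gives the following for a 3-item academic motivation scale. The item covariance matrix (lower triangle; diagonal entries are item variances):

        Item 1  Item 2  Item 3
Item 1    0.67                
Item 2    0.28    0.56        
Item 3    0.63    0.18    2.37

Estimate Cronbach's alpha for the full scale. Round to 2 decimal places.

α = 0.57

sum of item variances = 0.67 + 0.56 + 2.37 = 3.60
Σ_{i<j} σ_ij = 1.09
σ²_total = 3.60 + 2 × 1.09 = 5.78
α = (k/(k−1))·(1 − sum of item variances/σ²_total) = (3/2)·(1 − 3.60/5.78) = 0.57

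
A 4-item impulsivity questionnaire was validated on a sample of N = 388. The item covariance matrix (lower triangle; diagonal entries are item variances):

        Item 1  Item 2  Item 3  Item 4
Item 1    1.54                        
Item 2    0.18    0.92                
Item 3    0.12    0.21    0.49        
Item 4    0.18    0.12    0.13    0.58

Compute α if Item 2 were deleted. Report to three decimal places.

Remaining items: Item 1, Item 3, Item 4 (k = 3).
Σσᵢ² = 1.54 + 0.49 + 0.58 = 2.61
Var(T) = 2.61 + 2 × 0.43 = 3.47
α (item deleted) = (3/2)·(1 − 2.61/3.47) = 0.372

α = 0.372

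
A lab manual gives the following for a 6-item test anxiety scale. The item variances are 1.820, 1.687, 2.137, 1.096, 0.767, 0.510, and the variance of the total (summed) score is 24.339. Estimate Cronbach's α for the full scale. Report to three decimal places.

ΣVar(i) = 1.820 + 1.687 + 2.137 + 1.096 + 0.767 + 0.510 = 8.017
α = (k/(k−1))·(1 − ΣVar(i)/Var(T)) = (6/5)·(1 − 8.017/24.339) = 0.805

Cronbach's α = 0.805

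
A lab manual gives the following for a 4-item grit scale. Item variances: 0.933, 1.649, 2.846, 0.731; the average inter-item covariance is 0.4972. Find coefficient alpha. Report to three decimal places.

α = 0.656

Σσ²ᵢ = 0.933 + 1.649 + 2.846 + 0.731 = 6.159
Sum of the 6 distinct covariances = 6 × 0.4972 = 2.9832
σ²_total = Σσ²ᵢ + 2·Σcov = 6.159 + 2 × 2.9832 = 12.1254
α = (4/3)·(1 − 6.159/12.1254) = 0.656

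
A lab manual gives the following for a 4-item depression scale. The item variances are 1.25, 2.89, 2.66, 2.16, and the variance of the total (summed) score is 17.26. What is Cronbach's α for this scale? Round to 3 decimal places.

Σσᵢ² = 1.25 + 2.89 + 2.66 + 2.16 = 8.96
α = (k/(k−1))·(1 − Σσᵢ²/Var(T)) = (4/3)·(1 − 8.96/17.26) = 0.641

α = 0.641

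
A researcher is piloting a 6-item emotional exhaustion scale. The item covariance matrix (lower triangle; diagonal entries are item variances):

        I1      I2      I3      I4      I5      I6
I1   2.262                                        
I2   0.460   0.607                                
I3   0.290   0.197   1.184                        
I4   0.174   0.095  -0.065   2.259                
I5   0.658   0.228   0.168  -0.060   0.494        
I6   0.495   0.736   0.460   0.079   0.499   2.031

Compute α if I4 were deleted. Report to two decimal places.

Remaining items: I1, I2, I3, I5, I6 (k = 5).
Σσᵢ² = 2.262 + 0.607 + 1.184 + 0.494 + 2.031 = 6.578
σ²_T = 6.578 + 2 × 4.191 = 14.960
α (item deleted) = (5/4)·(1 − 6.578/14.960) = 0.70

α = 0.70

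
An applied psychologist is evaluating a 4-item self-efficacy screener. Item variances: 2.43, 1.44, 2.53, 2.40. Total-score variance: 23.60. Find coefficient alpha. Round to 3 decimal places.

α = 0.836

ΣVar(i) = 2.43 + 1.44 + 2.53 + 2.40 = 8.80
α = (k/(k−1))·(1 − ΣVar(i)/total variance) = (4/3)·(1 − 8.80/23.60) = 0.836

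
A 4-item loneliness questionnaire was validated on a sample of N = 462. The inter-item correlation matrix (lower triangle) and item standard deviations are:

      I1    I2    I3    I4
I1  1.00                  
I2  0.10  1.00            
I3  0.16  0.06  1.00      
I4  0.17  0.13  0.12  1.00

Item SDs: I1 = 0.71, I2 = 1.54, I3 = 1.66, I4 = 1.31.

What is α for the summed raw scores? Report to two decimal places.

α = 0.31

Σσ²ᵢ = 0.71² + 1.54² + 1.66² + 1.31² = 7.3474
Covariances σ_ij = r_ij · s_i · s_j:
  σ(I1,I2) = 0.10 × 0.71 × 1.54 = 0.1093
  σ(I1,I3) = 0.16 × 0.71 × 1.66 = 0.1886
  σ(I1,I4) = 0.17 × 0.71 × 1.31 = 0.1581
  σ(I2,I3) = 0.06 × 1.54 × 1.66 = 0.1534
  σ(I2,I4) = 0.13 × 1.54 × 1.31 = 0.2623
  σ(I3,I4) = 0.12 × 1.66 × 1.31 = 0.2610
σ²_T = Σσ²ᵢ + 2·Σσ_ij = 7.3474 + 2 × 1.1327 = 9.6128
α = (4/3)·(1 − 7.3474/9.6128) = 0.31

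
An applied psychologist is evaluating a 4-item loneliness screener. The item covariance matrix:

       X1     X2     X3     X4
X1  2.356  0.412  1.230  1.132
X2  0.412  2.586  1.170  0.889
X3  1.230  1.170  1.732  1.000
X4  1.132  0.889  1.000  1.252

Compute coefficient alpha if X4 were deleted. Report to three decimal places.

α = 0.686

Remaining items: X1, X2, X3 (k = 3).
sum of item variances = 2.356 + 2.586 + 1.732 = 6.674
Var(T) = 6.674 + 2 × 2.812 = 12.298
α (item deleted) = (3/2)·(1 − 6.674/12.298) = 0.686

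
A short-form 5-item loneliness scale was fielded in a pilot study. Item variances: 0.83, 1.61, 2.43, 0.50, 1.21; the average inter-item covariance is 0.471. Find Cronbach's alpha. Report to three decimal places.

sum of item variances = 0.83 + 1.61 + 2.43 + 0.50 + 1.21 = 6.58
Sum of the 10 distinct covariances = 10 × 0.471 = 4.710
σ²_T = sum of item variances + 2·Σcov = 6.58 + 2 × 4.710 = 16.000
α = (5/4)·(1 − 6.58/16.000) = 0.736

α = 0.736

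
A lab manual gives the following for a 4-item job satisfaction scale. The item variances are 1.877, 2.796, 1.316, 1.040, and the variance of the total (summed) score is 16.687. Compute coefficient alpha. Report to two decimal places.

Σσ²ᵢ = 1.877 + 2.796 + 1.316 + 1.040 = 7.029
α = (k/(k−1))·(1 − Σσ²ᵢ/σ²_total) = (4/3)·(1 − 7.029/16.687) = 0.77

coefficient alpha = 0.77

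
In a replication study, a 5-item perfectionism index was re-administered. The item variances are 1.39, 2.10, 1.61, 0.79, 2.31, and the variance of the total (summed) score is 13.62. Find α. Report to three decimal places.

α = 0.497

Σσ²ᵢ = 1.39 + 2.10 + 1.61 + 0.79 + 2.31 = 8.20
α = (k/(k−1))·(1 − Σσ²ᵢ/Var(T)) = (5/4)·(1 − 8.20/13.62) = 0.497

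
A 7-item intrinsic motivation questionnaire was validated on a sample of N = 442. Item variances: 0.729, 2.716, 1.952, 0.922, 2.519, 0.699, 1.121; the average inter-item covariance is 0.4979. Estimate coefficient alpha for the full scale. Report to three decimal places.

ΣVar(i) = 0.729 + 2.716 + 1.952 + 0.922 + 2.519 + 0.699 + 1.121 = 10.658
Sum of the 21 distinct covariances = 21 × 0.4979 = 10.4559
Var(T) = ΣVar(i) + 2·Σcov = 10.658 + 2 × 10.4559 = 31.5698
α = (7/6)·(1 − 10.658/31.5698) = 0.773

α = 0.773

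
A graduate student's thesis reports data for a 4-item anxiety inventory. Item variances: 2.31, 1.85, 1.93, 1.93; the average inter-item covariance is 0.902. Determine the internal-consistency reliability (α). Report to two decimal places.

sum of item variances = 2.31 + 1.85 + 1.93 + 1.93 = 8.02
Sum of the 6 distinct covariances = 6 × 0.902 = 5.412
σ²_T = sum of item variances + 2·Σcov = 8.02 + 2 × 5.412 = 18.844
α = (4/3)·(1 − 8.02/18.844) = 0.77

α = 0.77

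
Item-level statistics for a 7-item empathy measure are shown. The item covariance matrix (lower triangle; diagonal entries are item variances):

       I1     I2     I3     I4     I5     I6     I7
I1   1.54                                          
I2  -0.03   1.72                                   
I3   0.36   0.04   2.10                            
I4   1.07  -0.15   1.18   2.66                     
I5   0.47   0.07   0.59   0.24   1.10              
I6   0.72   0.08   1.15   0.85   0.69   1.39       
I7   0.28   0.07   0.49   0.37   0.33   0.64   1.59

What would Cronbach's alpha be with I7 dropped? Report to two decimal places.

Remaining items: I1, I2, I3, I4, I5, I6 (k = 6).
Σσ²ᵢ = 1.54 + 1.72 + 2.10 + 2.66 + 1.10 + 1.39 = 10.51
σ²_total = 10.51 + 2 × 7.33 = 25.17
α (item deleted) = (6/5)·(1 − 10.51/25.17) = 0.70

Cronbach's alpha = 0.70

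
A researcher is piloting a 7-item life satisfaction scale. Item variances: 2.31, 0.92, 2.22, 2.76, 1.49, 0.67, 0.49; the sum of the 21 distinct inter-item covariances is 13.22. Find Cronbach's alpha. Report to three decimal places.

sum of item variances = 2.31 + 0.92 + 2.22 + 2.76 + 1.49 + 0.67 + 0.49 = 10.86
Sum of distinct covariances = 13.22
σ²_T = sum of item variances + 2·Σcov = 10.86 + 2 × 13.22 = 37.30
α = (7/6)·(1 − 10.86/37.30) = 0.827

Cronbach's alpha = 0.827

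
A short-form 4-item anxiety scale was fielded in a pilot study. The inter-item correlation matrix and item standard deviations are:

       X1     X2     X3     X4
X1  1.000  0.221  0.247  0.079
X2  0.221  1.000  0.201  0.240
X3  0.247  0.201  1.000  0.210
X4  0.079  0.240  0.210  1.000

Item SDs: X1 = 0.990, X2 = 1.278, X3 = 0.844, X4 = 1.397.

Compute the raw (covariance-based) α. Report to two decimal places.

α = 0.48

Σσ²ᵢ = 0.990² + 1.278² + 0.844² + 1.397² = 5.2773
Covariances σ_ij = r_ij · s_i · s_j:
  σ(X1,X2) = 0.221 × 0.990 × 1.278 = 0.2796
  σ(X1,X3) = 0.247 × 0.990 × 0.844 = 0.2064
  σ(X1,X4) = 0.079 × 0.990 × 1.397 = 0.1093
  σ(X2,X3) = 0.201 × 1.278 × 0.844 = 0.2168
  σ(X2,X4) = 0.240 × 1.278 × 1.397 = 0.4285
  σ(X3,X4) = 0.210 × 0.844 × 1.397 = 0.2476
σ²_T = Σσ²ᵢ + 2·Σσ_ij = 5.2773 + 2 × 1.4882 = 8.2537
α = (4/3)·(1 − 5.2773/8.2537) = 0.48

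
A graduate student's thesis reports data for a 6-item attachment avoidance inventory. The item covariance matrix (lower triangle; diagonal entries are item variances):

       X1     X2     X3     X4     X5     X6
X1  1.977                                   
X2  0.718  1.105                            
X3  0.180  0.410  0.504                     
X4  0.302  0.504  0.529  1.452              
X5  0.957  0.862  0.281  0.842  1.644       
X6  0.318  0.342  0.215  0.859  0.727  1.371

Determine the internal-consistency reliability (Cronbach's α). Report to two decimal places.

Cronbach's α = 0.80

ΣVar(i) = 1.977 + 1.105 + 0.504 + 1.452 + 1.644 + 1.371 = 8.053
Σ_{i<j} σ_ij = 8.046
σ²_T = 8.053 + 2 × 8.046 = 24.145
α = (k/(k−1))·(1 − ΣVar(i)/σ²_T) = (6/5)·(1 − 8.053/24.145) = 0.80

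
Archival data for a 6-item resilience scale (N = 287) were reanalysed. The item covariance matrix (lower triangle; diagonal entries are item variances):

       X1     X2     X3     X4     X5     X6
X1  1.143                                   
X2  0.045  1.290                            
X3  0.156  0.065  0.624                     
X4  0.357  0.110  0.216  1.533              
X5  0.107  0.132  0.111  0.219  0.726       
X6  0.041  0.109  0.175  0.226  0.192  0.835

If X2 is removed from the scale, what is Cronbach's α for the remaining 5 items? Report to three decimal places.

Remaining items: X1, X3, X4, X5, X6 (k = 5).
Σσᵢ² = 1.143 + 0.624 + 1.533 + 0.726 + 0.835 = 4.861
Var(T) = 4.861 + 2 × 1.800 = 8.461
α (item deleted) = (5/4)·(1 − 4.861/8.461) = 0.532

α = 0.532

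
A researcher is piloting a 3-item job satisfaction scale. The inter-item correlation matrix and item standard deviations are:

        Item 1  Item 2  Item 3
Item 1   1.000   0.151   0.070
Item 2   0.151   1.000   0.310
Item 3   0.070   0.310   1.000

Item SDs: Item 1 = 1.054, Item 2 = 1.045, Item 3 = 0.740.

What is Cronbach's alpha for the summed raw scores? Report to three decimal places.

Σσ²ᵢ = 1.054² + 1.045² + 0.740² = 2.7505
Covariances σ_ij = r_ij · s_i · s_j:
  σ(Item 1,Item 2) = 0.151 × 1.054 × 1.045 = 0.1663
  σ(Item 1,Item 3) = 0.070 × 1.054 × 0.740 = 0.0546
  σ(Item 2,Item 3) = 0.310 × 1.045 × 0.740 = 0.2397
σ²_T = Σσ²ᵢ + 2·Σσ_ij = 2.7505 + 2 × 0.4606 = 3.6717
α = (3/2)·(1 − 2.7505/3.6717) = 0.376

Cronbach's alpha = 0.376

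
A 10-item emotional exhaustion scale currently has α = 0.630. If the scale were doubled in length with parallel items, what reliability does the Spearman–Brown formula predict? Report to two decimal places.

Length factor m = 2
α' = m·α / (1 + (m−1)·α)
   = 2 × 0.630 / (1 + (2 − 1) × 0.630)
   = 1.2600 / 1.6300 = 0.77

predicted reliability = 0.77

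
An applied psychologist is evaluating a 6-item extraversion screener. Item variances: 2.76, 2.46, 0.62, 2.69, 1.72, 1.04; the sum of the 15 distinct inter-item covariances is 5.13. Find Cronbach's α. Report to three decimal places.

Cronbach's α = 0.571

Σσᵢ² = 2.76 + 2.46 + 0.62 + 2.69 + 1.72 + 1.04 = 11.29
Sum of distinct covariances = 5.13
Var(T) = Σσᵢ² + 2·Σcov = 11.29 + 2 × 5.13 = 21.55
α = (6/5)·(1 − 11.29/21.55) = 0.571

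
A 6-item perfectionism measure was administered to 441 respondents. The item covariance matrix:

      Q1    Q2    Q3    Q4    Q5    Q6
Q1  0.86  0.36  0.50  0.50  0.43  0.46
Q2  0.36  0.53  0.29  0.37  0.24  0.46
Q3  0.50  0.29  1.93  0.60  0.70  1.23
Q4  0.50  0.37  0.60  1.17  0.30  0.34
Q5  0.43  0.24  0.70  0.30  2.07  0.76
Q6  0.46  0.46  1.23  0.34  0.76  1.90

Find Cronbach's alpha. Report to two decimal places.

Σσ²ᵢ = 0.86 + 0.53 + 1.93 + 1.17 + 2.07 + 1.90 = 8.46
Sum of the distinct covariances = 7.54
total variance = 8.46 + 2 × 7.54 = 23.54
α = (k/(k−1))·(1 − Σσ²ᵢ/total variance) = (6/5)·(1 − 8.46/23.54) = 0.77

α = 0.77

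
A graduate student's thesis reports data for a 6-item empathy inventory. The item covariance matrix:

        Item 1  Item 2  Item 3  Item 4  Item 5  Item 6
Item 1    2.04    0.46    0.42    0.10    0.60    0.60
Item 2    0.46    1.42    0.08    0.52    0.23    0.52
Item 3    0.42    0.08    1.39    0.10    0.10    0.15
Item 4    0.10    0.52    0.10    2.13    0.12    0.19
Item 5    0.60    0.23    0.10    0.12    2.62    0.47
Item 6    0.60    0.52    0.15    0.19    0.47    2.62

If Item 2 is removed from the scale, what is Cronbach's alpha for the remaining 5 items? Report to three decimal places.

α = 0.432

Remaining items: Item 1, Item 3, Item 4, Item 5, Item 6 (k = 5).
ΣVar(i) = 2.04 + 1.39 + 2.13 + 2.62 + 2.62 = 10.80
Var(T) = 10.80 + 2 × 2.85 = 16.50
α (item deleted) = (5/4)·(1 − 10.80/16.50) = 0.432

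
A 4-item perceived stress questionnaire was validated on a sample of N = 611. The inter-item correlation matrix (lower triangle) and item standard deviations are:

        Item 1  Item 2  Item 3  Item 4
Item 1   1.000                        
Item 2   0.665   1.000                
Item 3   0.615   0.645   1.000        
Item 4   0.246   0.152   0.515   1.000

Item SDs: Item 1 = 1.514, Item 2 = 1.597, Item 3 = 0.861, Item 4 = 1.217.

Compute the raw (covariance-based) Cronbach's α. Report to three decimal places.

Σσ²ᵢ = 1.514² + 1.597² + 0.861² + 1.217² = 7.0650
Covariances σ_ij = r_ij · s_i · s_j:
  σ(Item 1,Item 2) = 0.665 × 1.514 × 1.597 = 1.6079
  σ(Item 1,Item 3) = 0.615 × 1.514 × 0.861 = 0.8017
  σ(Item 1,Item 4) = 0.246 × 1.514 × 1.217 = 0.4533
  σ(Item 2,Item 3) = 0.645 × 1.597 × 0.861 = 0.8869
  σ(Item 2,Item 4) = 0.152 × 1.597 × 1.217 = 0.2954
  σ(Item 3,Item 4) = 0.515 × 0.861 × 1.217 = 0.5396
σ²_T = Σσ²ᵢ + 2·Σσ_ij = 7.0650 + 2 × 4.5848 = 16.2346
α = (4/3)·(1 − 7.0650/16.2346) = 0.753

α = 0.753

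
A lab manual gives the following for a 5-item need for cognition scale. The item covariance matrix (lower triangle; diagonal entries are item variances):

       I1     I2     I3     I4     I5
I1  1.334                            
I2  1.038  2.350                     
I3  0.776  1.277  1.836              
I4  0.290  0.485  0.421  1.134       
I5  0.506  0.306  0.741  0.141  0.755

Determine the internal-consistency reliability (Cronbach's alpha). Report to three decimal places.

sum of item variances = 1.334 + 2.350 + 1.836 + 1.134 + 0.755 = 7.409
Sum of off-diagonal covariances = 5.981
Var(T) = 7.409 + 2 × 5.981 = 19.371
α = (k/(k−1))·(1 − sum of item variances/Var(T)) = (5/4)·(1 − 7.409/19.371) = 0.772

Cronbach's alpha = 0.772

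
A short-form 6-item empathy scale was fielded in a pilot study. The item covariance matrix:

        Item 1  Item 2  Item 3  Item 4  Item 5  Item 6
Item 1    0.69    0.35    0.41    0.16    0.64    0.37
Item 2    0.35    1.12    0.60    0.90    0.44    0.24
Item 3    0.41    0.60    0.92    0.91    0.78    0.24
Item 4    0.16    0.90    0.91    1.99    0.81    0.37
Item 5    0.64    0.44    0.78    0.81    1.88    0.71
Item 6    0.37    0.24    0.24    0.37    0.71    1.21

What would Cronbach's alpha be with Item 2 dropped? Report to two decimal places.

Cronbach's alpha = 0.77

Remaining items: Item 1, Item 3, Item 4, Item 5, Item 6 (k = 5).
Σσ²ᵢ = 0.69 + 0.92 + 1.99 + 1.88 + 1.21 = 6.69
total variance = 6.69 + 2 × 5.40 = 17.49
α (item deleted) = (5/4)·(1 − 6.69/17.49) = 0.77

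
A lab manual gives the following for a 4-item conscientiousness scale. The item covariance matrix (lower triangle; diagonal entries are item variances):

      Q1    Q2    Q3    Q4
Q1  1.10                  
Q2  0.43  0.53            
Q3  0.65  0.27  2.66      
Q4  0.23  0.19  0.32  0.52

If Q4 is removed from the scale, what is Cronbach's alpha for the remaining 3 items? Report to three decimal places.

Remaining items: Q1, Q2, Q3 (k = 3).
sum of item variances = 1.10 + 0.53 + 2.66 = 4.29
σ²_total = 4.29 + 2 × 1.35 = 6.99
α (item deleted) = (3/2)·(1 − 4.29/6.99) = 0.579

α = 0.579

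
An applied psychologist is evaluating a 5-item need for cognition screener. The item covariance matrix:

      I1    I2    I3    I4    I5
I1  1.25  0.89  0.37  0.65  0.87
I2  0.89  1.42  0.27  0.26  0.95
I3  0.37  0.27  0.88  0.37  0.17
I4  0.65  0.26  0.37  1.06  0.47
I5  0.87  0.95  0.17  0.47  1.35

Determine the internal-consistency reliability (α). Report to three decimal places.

α = 0.798

Σσᵢ² = 1.25 + 1.42 + 0.88 + 1.06 + 1.35 = 5.96
Σ_{i<j} σ_ij = 5.27
σ²_T = 5.96 + 2 × 5.27 = 16.50
α = (k/(k−1))·(1 − Σσᵢ²/σ²_T) = (5/4)·(1 − 5.96/16.50) = 0.798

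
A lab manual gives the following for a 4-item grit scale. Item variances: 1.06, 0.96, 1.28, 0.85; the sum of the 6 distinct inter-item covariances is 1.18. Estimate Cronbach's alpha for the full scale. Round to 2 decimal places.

Σσᵢ² = 1.06 + 0.96 + 1.28 + 0.85 = 4.15
Sum of distinct covariances = 1.18
σ²_total = Σσᵢ² + 2·Σcov = 4.15 + 2 × 1.18 = 6.51
α = (4/3)·(1 − 4.15/6.51) = 0.48

α = 0.48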